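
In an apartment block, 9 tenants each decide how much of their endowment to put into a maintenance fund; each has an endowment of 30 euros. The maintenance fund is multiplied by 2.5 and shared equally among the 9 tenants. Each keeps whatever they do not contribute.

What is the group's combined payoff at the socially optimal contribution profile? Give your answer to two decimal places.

Each contributed unit returns 2.500 to the group as a whole (0.2778 to each of 9 players), which exceeds 1, so the social optimum is full contribution: group total = 2.500 × 270 = 675.00.

675.00 euros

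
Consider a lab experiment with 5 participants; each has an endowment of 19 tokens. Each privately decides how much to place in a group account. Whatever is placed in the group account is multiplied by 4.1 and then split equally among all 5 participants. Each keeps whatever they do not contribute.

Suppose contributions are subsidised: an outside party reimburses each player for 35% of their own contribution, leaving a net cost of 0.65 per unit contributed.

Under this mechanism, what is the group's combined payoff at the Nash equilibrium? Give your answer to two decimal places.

422.75 tokens

Under the mechanism each unit contributed yields (4.1/5) / 0.65 = 1.2615 back to its contributor per unit of net cost, which exceeds 1, making full contribution the dominant choice for everyone.
At the Nash equilibrium everyone contributes 19. Group total payoff = 5 × (19 × 0.35 + 4.1 × 19) = 422.75.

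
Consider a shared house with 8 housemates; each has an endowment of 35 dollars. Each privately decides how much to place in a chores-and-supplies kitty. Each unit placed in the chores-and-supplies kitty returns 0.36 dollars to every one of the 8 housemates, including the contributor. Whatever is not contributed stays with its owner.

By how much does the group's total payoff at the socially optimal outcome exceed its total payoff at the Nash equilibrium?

526.40 dollars

The private return per contributed unit is 0.36 < 1, so contributing 0 is dominant for every player. At the Nash equilibrium everyone keeps their 35, and the group total is 8 × 35 = 280.
Each contributed unit returns 2.880 to the group as a whole (0.36 to each of 8 players), which exceeds 1, so the social optimum is full contribution: group total = 2.880 × 280 = 806.40.
Efficiency loss = 806.40 − 280 = 526.40.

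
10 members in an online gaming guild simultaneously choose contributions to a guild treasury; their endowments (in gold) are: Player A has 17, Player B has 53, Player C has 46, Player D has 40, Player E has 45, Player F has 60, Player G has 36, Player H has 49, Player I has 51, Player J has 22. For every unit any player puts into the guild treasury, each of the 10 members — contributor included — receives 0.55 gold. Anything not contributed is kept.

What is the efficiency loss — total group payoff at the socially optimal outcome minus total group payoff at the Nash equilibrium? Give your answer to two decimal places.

1885.50 gold

The private return per contributed unit is 0.55 < 1 for everyone, so the Nash equilibrium is zero contribution and the group total is Σ E_j = 17 + 53 + 46 + 40 + 45 + 60 + 36 + 49 + 51 + 22 = 419.
Each contributed unit returns 5.500 to the group, so the social optimum is full contribution by everyone: group total = 5.500 × 419 = 2304.50.
Efficiency loss = (5.500 − 1) × 419 = 1885.50.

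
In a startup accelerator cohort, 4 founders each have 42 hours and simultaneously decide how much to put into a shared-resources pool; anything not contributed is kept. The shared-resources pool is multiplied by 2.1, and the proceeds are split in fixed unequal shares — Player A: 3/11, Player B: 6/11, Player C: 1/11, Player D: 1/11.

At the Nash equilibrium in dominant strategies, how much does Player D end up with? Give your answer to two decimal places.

50.02 hours

Player j's private return per contributed unit is 2.1 × (j's share). Contributing is weakly dominant for j when that share is at least 1/2.1 = 0.4762, and contributing 0 is dominant otherwise.
Player B alone (share 6/11) is above the threshold, contributing 42; the remaining 3 contribute 0. Total contributed: 42.
Player D keeps 42 and receives 2.1 × 42 × 1/11 = 8.02 from the shared-resources pool, for a payoff of 50.02.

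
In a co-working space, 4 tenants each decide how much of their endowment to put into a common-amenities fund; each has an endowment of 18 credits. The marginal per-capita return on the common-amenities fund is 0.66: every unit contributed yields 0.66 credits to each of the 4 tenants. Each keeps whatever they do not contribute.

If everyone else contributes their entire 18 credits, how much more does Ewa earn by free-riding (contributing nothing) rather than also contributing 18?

Switching from a contribution of 18 to 0 lets Ewa keep an extra 18 credits, but lowers the common-amenities fund by 18, which costs Ewa their own share of that drop: 0.66 × 18 = 11.88.
Net gain = 18 − 11.88 = 6.12. The private return per contributed unit (0.66) is below 1, so free-riding is indeed the best response regardless of what the others do.

6.12 credits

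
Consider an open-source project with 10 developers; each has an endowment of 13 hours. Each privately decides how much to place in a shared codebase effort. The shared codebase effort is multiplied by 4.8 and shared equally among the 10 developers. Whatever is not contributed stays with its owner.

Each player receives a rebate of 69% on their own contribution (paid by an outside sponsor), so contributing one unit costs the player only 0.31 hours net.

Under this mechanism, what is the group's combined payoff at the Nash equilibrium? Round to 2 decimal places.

The effective private return per unit is now (4.8/10) / 0.31 = 1.5484 > 1, so every player's dominant strategy flips to full contribution.
At the Nash equilibrium everyone contributes 13. Group total payoff = 10 × (13 × 0.69 + 4.8 × 13) = 713.70.

713.70 hours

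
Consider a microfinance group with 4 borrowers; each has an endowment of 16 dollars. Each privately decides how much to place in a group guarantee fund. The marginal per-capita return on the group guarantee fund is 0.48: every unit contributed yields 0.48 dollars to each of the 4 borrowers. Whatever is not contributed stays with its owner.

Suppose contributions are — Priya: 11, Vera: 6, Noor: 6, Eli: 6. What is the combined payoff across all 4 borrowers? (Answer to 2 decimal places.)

Total contributed: 11 + 6 + 6 + 6 = 29; total kept: 4 × 16 − 29 = 35.
The group guarantee fund pays out 0.48 × 4 × 29 = 55.68 in aggregate.
Group total = 35 + 55.68 = 90.68.

90.68 dollars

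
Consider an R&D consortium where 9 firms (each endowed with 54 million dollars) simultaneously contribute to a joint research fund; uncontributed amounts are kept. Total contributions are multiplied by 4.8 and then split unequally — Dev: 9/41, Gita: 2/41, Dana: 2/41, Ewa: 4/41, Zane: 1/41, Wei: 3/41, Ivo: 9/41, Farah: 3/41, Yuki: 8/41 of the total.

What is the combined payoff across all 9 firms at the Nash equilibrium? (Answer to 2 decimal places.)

For player j, contributing a unit is worthwhile iff 4.8 × (j's share) ≥ 1, i.e. iff j's share is at least 0.2083.
Dev and Ivo are above the threshold, contributing 54 each; the remaining 7 contribute 0. Total contributed: 108.
The joint research fund pays out 4.8 × 108 = 518.40 in total (split across the unequal shares, but the aggregate is all that matters for the group sum).
The 7 free-riders keep 54 each, adding 378. Group total = 378 + 518.40 = 896.40.

896.40 million dollars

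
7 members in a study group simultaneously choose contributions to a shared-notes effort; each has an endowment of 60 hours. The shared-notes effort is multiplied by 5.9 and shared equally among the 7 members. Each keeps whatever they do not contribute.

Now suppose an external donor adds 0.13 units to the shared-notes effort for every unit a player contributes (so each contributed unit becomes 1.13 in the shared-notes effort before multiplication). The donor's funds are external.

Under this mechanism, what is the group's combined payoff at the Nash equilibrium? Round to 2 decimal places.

420.00 hours

With the mechanism, a contributed unit returns 5.9 × 1.13 / 7 = 0.9524 per unit of net cost — still below 1 — so contributing 0 remains dominant for every player.
Everyone keeps their endowment and the group total is 7 × 60 = 420.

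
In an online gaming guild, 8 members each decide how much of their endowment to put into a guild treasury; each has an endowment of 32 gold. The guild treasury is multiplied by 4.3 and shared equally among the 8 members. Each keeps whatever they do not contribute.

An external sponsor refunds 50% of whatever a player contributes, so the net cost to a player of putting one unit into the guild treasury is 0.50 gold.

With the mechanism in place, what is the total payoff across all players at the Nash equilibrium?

Under the mechanism each unit contributed yields (4.3/8) / 0.50 = 1.0750 back to its contributor per unit of net cost, which exceeds 1, making full contribution the dominant choice for everyone.
So the Nash equilibrium is full contribution by all 8; the group earns 8 × (32 × 0.50 + 4.3 × 32) = 1228.80.

1228.80 gold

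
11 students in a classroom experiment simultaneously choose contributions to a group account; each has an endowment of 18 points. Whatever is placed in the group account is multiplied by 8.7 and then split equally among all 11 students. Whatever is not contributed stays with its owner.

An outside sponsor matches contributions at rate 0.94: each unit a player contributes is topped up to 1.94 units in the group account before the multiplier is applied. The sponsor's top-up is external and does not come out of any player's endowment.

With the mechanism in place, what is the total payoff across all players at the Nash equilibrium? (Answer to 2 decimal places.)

3341.84 points

Under the mechanism each unit contributed yields 8.7 × 1.94 / 11 = 1.5344 back to its contributor per unit of net cost, which exceeds 1, making full contribution the dominant choice for everyone.
So the Nash equilibrium is full contribution by all 11; the group earns 8.7 × 1.94 × 198 = 3341.84.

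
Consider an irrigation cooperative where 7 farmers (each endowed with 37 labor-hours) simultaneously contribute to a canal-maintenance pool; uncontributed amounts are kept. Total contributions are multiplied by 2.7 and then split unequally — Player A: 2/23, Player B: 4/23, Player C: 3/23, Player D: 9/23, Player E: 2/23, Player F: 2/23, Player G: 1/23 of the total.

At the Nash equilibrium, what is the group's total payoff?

321.90 labor-hours

A player with share s gets back 2.7·s per unit contributed, so full contribution is dominant for anyone with s > 1/2.7 = 0.3704 and zero contribution is dominant for anyone below.
Player D alone (share 9/23) is above the threshold, contributing 37; the remaining 6 contribute 0. Total contributed: 37.
The canal-maintenance pool pays out 2.7 × 37 = 99.90 in total (split across the unequal shares, but the aggregate is all that matters for the group sum).
The 6 free-riders keep 37 each, adding 222. Group total = 222 + 99.90 = 321.90.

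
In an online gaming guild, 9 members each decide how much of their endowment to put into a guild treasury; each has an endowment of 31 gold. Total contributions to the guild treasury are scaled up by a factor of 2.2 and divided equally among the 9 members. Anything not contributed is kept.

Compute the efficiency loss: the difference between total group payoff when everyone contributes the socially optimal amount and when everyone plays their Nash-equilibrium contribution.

334.80 gold

Each contributed unit returns 2.2/9 = 0.2444 to its contributor — below 1 — so contributing 0 is dominant for every player. At the Nash equilibrium everyone keeps their 31, and the group total is 9 × 31 = 279.
Each contributed unit returns 2.200 to the group as a whole (0.2444 to each of 9 players), which exceeds 1, so the social optimum is full contribution: group total = 2.200 × 279 = 613.80.
Efficiency loss = 613.80 − 279 = 334.80.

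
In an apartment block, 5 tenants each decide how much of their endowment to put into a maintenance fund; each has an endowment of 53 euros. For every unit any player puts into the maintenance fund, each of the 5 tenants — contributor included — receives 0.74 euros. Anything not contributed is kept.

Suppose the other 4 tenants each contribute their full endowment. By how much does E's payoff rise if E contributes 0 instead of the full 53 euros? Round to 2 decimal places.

Switching from a contribution of 53 to 0 lets E keep an extra 53 euros, but lowers the maintenance fund by 53, which costs E their own share of that drop: 0.74 × 53 = 39.22.
Net gain = 53 − 39.22 = 13.78. The private return per contributed unit (0.74) is below 1, so free-riding is indeed the best response regardless of what the others do.

13.78 euros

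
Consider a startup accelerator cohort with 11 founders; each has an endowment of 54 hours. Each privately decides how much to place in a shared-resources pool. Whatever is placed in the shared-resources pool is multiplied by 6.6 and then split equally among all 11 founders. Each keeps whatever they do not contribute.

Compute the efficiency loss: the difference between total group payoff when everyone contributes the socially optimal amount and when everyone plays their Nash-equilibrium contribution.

Each contributed unit returns 6.6/11 = 0.6000 to its contributor — below 1 — so contributing 0 is dominant for every player. At the Nash equilibrium everyone keeps their 54, and the group total is 11 × 54 = 594.
Each contributed unit returns 6.600 to the group as a whole (0.6000 to each of 11 players), which exceeds 1, so the social optimum is full contribution: group total = 6.600 × 594 = 3920.40.
Efficiency loss = 3920.40 − 594 = 3326.40.

3326.40 hours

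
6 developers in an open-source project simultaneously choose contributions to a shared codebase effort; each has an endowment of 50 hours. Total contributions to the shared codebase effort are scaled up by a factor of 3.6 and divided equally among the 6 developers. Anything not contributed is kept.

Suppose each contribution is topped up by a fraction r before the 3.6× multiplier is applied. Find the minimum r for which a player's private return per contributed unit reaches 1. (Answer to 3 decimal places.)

With matching at rate r, one contributed unit becomes (1 + r) in the shared codebase effort and returns 3.6 × (1 + r) / 6 to the contributor.
Setting this equal to 1: 1 + r = 6/3.6 = 1.6667.
So the minimum matching rate is r = 1.6667 − 1 = 0.667.

0.667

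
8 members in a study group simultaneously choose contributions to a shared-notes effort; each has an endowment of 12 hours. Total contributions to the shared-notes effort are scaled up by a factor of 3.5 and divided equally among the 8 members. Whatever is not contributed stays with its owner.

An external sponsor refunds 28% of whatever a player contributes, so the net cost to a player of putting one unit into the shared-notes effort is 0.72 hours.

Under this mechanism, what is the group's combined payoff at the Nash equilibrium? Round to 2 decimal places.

96.00 hours

Even with the mechanism, each unit contributed returns only (3.5/8) / 0.72 = 0.6076 per unit of net cost, so contributing nothing is still dominant.
At the Nash equilibrium no one contributes; group total payoff = 8 × 12 = 96.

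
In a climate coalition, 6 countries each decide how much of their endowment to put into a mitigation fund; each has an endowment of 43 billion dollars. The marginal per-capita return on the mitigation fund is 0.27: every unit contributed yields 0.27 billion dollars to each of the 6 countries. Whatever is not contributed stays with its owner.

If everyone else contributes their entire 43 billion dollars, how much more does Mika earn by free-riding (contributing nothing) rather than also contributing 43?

Switching from a contribution of 43 to 0 lets Mika keep an extra 43 billion dollars, but lowers the mitigation fund by 43, which costs Mika their own share of that drop: 0.27 × 43 = 11.61.
Net gain = 43 − 11.61 = 31.39. The private return per contributed unit (0.27) is below 1, so free-riding is indeed the best response regardless of what the others do.

31.39 billion dollars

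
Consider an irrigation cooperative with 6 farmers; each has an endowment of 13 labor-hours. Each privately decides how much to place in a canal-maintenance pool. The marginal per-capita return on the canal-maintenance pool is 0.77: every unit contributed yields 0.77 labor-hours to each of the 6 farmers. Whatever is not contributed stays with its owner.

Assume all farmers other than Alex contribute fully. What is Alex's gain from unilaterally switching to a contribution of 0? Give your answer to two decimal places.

2.99 labor-hours

Switching from a contribution of 13 to 0 lets Alex keep an extra 13 labor-hours, but lowers the canal-maintenance pool by 13, which costs Alex their own share of that drop: 0.77 × 13 = 10.01.
Net gain = 13 − 10.01 = 2.99. The private return per contributed unit (0.77) is below 1, so free-riding is indeed the best response regardless of what the others do.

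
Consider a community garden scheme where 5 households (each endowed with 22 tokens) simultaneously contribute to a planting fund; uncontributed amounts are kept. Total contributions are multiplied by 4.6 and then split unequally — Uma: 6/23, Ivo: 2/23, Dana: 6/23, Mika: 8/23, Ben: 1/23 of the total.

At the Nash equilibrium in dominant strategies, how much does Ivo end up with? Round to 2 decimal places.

48.40 tokens

For player j, contributing a unit is worthwhile iff 4.6 × (j's share) ≥ 1, i.e. iff j's share is at least 0.2174.
Uma, Dana and Mika are above the threshold, contributing 22 each; the remaining 2 contribute 0. Total contributed: 66.
Ivo keeps 22 and receives 4.6 × 66 × 2/23 = 26.40 from the planting fund, for a payoff of 48.40.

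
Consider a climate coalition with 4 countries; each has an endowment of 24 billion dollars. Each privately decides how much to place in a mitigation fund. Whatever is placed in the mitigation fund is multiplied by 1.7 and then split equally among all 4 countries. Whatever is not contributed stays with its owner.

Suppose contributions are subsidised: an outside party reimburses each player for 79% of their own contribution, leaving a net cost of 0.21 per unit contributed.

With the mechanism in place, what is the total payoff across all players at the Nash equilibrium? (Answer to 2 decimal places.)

Under the mechanism each unit contributed yields (1.7/4) / 0.21 = 2.0238 back to its contributor per unit of net cost, which exceeds 1, making full contribution the dominant choice for everyone.
So the Nash equilibrium is full contribution by all 4; the group earns 4 × (24 × 0.79 + 1.7 × 24) = 239.04.

239.04 billion dollars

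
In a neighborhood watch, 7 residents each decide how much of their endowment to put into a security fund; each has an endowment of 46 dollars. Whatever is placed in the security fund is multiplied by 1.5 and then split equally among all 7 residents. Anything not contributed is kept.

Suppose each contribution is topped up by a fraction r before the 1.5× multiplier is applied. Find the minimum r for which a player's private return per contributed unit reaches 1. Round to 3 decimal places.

3.667

With matching at rate r, one contributed unit becomes (1 + r) in the security fund and returns 1.5 × (1 + r) / 7 to the contributor.
Setting this equal to 1: 1 + r = 7/1.5 = 4.6667.
So the minimum matching rate is r = 4.6667 − 1 = 3.667.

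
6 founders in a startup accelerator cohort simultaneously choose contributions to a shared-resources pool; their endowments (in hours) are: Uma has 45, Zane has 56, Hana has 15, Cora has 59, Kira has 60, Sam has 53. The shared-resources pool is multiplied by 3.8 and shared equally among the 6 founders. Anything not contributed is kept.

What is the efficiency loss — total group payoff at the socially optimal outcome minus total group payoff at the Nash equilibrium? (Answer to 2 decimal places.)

The private return per contributed unit is 3.8/6 = 0.6333 < 1 for every player regardless of endowment, so the Nash equilibrium is zero contribution and the group total is Σ E_j = 45 + 56 + 15 + 59 + 60 + 53 = 288.
Each contributed unit returns 3.800 to the group, so the social optimum is full contribution by everyone: group total = 3.800 × 288 = 1094.40.
Efficiency loss = (3.800 − 1) × 288 = 806.40.

806.40 hours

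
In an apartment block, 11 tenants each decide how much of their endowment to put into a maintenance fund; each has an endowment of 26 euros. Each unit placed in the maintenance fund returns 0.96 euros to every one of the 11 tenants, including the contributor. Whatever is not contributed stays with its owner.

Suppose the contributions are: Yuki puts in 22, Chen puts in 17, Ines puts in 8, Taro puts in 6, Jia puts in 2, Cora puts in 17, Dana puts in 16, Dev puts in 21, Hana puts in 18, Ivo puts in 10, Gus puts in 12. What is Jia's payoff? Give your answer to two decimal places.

167.04 euros

Total contributed: 22 + 17 + 8 + 6 + 2 + 17 + 16 + 21 + 18 + 10 + 12 = 149.
Each receives 0.96 × 149 = 143.04 from the maintenance fund.
Jia keeps 26 − 2 = 24, so Jia's payoff is 24 + 143.04 = 167.04.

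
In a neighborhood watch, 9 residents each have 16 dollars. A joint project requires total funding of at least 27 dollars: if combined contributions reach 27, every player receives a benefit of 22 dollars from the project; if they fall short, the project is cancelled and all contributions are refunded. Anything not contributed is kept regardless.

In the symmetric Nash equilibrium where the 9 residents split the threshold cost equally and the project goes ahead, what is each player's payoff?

Equal share of the threshold: 27/9 = 3.
At this profile no one gains by cutting their contribution: any cut drops the total below 27, the project is cancelled, contributions are refunded, and the deviator ends with 16, which is less than 16 − 3 + 22 = 35. Contributing more than 3 just wastes the excess. So contributing exactly 3 is a best response.
Each player's payoff: 16 − 3 + 22 = 35.

35 dollars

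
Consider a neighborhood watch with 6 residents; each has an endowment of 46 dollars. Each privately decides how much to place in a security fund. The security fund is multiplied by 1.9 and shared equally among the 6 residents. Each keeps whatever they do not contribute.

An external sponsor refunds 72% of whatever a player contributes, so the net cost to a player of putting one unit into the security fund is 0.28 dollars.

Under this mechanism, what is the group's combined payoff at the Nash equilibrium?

Under the mechanism each unit contributed yields (1.9/6) / 0.28 = 1.1310 back to its contributor per unit of net cost, which exceeds 1, making full contribution the dominant choice for everyone.
So the Nash equilibrium is full contribution by all 6; the group earns 6 × (46 × 0.72 + 1.9 × 46) = 723.12.

723.12 dollars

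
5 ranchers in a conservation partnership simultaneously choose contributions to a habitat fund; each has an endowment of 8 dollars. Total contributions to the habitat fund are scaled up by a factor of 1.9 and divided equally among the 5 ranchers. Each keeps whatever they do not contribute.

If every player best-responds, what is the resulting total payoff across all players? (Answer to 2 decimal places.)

40.00 dollars

Each contributed unit returns 1.9/5 = 0.3800 to its contributor — below 1 — so contributing 0 is dominant for every player. At the Nash equilibrium everyone keeps their 8, and the group total is 5 × 8 = 40.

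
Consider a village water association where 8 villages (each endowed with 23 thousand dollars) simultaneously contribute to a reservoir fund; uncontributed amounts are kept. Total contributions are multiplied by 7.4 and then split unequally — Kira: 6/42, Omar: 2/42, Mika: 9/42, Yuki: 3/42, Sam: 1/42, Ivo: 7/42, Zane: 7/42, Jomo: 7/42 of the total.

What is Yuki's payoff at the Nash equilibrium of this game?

A player with share s gets back 7.4·s per unit contributed, so full contribution is dominant for anyone with s > 1/7.4 = 0.1351 and zero contribution is dominant for anyone below.
The shares above 0.1351 belong to Kira, Mika, Ivo, Zane and Jomo, contributing 23 each; the remaining 3 contribute 0. Total contributed: 115.
Yuki keeps 23 and receives 7.4 × 115 × 3/42 = 60.79 from the reservoir fund, for a payoff of 83.79.

83.79 thousand dollars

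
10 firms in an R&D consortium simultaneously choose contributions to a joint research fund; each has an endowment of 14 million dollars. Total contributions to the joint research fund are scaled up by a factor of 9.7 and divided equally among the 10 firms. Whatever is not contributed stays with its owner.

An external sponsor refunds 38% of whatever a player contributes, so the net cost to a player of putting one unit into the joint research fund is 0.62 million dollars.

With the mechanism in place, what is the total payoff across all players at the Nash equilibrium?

1411.20 million dollars

Under the mechanism each unit contributed yields (9.7/10) / 0.62 = 1.5645 back to its contributor per unit of net cost, which exceeds 1, making full contribution the dominant choice for everyone.
So the Nash equilibrium is full contribution by all 10; the group earns 10 × (14 × 0.38 + 9.7 × 14) = 1411.20.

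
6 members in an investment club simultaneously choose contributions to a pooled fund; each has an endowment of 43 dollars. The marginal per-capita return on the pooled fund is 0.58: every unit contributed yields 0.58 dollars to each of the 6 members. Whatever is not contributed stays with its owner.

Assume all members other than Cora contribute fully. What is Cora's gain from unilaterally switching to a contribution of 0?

18.06 dollars

Switching from a contribution of 43 to 0 lets Cora keep an extra 43 dollars, but lowers the pooled fund by 43, which costs Cora their own share of that drop: 0.58 × 43 = 24.94.
Net gain = 43 − 24.94 = 18.06. The private return per contributed unit (0.58) is below 1, so free-riding is indeed the best response regardless of what the others do.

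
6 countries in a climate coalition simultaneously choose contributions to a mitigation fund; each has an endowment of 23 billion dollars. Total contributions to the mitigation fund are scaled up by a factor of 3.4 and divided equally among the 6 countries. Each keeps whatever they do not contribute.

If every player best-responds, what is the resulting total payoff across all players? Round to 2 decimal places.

Each contributed unit returns 3.4/6 = 0.5667 to its contributor — below 1 — so contributing 0 is dominant for every player. At the Nash equilibrium everyone keeps their 23, and the group total is 6 × 23 = 138.

138.00 billion dollars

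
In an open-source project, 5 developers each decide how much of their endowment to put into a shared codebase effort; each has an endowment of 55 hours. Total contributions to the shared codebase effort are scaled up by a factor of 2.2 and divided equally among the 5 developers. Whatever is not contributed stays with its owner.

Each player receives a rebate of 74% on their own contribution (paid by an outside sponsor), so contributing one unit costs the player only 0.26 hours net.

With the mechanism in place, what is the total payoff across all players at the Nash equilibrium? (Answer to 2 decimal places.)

808.50 hours

The effective private return per unit is now (2.2/5) / 0.26 = 1.6923 > 1, so every player's dominant strategy flips to full contribution.
At the Nash equilibrium everyone contributes 55. Group total payoff = 5 × (55 × 0.74 + 2.2 × 55) = 808.50.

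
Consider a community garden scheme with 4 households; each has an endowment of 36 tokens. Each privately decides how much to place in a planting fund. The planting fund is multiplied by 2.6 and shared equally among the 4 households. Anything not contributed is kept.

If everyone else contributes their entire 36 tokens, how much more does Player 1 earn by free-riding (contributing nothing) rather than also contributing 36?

Switching from a contribution of 36 to 0 lets Player 1 keep an extra 36 tokens, but lowers the planting fund by 36, which costs Player 1 their own share of that drop: 2.6/4 × 36 = 23.40.
Net gain = 36 − 23.40 = 12.60. The private return per contributed unit (0.6500) is below 1, so free-riding is indeed the best response regardless of what the others do.

12.60 tokens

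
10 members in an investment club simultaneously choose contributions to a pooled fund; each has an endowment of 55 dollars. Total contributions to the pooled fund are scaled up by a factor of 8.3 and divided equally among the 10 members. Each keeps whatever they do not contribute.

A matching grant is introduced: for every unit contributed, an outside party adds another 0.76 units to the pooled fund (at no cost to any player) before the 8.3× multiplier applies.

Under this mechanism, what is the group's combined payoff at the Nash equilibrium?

8034.40 dollars

Under the mechanism each unit contributed yields 8.3 × 1.76 / 10 = 1.4608 back to its contributor per unit of net cost, which exceeds 1, making full contribution the dominant choice for everyone.
At the Nash equilibrium everyone contributes 55. Group total payoff = 8.3 × 1.76 × 550 = 8034.40.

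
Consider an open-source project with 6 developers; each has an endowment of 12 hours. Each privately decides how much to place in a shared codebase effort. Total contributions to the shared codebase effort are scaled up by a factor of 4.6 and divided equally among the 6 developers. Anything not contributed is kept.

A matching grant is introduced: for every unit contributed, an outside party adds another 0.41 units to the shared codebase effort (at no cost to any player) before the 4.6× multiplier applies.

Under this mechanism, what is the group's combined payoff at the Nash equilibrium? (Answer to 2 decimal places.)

The effective private return per unit is now 4.6 × 1.41 / 6 = 1.0810 > 1, so every player's dominant strategy flips to full contribution.
At the Nash equilibrium everyone contributes 12. Group total payoff = 4.6 × 1.41 × 72 = 466.99.

466.99 hours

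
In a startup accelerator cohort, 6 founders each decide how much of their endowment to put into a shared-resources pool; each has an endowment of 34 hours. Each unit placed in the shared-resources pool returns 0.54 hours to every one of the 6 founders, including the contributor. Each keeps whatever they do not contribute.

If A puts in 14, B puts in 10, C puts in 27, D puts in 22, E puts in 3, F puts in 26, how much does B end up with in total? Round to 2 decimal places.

Total contributed: 14 + 10 + 27 + 22 + 3 + 26 = 102.
Each receives 0.54 × 102 = 55.08 from the shared-resources pool.
B keeps 34 − 10 = 24, so B's payoff is 24 + 55.08 = 79.08.

79.08 hours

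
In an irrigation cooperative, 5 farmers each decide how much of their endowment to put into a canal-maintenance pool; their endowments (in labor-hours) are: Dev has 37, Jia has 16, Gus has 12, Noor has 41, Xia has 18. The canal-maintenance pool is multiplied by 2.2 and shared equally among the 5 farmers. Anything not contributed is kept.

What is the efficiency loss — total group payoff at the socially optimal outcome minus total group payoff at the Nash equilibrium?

148.80 labor-hours

The private return per contributed unit is 2.2/5 = 0.4400 < 1 for every player regardless of endowment, so the Nash equilibrium is zero contribution and the group total is Σ E_j = 37 + 16 + 12 + 41 + 18 = 124.
Each contributed unit returns 2.200 to the group, so the social optimum is full contribution by everyone: group total = 2.200 × 124 = 272.80.
Efficiency loss = (2.200 − 1) × 124 = 148.80.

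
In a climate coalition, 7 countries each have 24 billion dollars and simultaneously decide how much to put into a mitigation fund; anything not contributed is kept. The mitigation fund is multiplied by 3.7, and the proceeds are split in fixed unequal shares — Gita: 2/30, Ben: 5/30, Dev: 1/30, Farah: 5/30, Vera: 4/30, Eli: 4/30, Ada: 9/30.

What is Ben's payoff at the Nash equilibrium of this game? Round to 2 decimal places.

For player j, contributing a unit is worthwhile iff 3.7 × (j's share) ≥ 1, i.e. iff j's share is at least 0.2703.
Only Ada (9/30) clears that bar, contributing 24; the remaining 6 contribute 0. Total contributed: 24.
Ben keeps 24 and receives 3.7 × 24 × 5/30 = 14.80 from the mitigation fund, for a payoff of 38.80.

38.80 billion dollars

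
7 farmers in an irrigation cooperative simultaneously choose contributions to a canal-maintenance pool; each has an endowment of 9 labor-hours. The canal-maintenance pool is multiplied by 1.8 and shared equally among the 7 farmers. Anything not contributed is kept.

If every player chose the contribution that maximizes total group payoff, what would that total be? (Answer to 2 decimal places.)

113.40 labor-hours

Each contributed unit returns 1.800 to the group as a whole (0.2571 to each of 7 players), which exceeds 1, so the social optimum is full contribution: group total = 1.800 × 63 = 113.40.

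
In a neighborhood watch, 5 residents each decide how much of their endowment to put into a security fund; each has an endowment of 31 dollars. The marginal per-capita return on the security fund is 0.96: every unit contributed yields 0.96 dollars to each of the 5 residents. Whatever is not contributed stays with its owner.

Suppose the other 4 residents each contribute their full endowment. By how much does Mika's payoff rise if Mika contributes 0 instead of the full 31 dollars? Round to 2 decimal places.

1.24 dollars

Switching from a contribution of 31 to 0 lets Mika keep an extra 31 dollars, but lowers the security fund by 31, which costs Mika their own share of that drop: 0.96 × 31 = 29.76.
Net gain = 31 − 29.76 = 1.24. The private return per contributed unit (0.96) is below 1, so free-riding is indeed the best response regardless of what the others do.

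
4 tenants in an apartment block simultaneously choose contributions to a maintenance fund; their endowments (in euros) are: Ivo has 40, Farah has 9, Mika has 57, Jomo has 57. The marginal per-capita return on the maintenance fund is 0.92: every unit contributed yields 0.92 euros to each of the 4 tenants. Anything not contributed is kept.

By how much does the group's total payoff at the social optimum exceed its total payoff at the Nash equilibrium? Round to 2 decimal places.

436.84 euros

The private return per contributed unit is 0.92 < 1 for everyone, so the Nash equilibrium is zero contribution and the group total is Σ E_j = 40 + 9 + 57 + 57 = 163.
Each contributed unit returns 3.680 to the group, so the social optimum is full contribution by everyone: group total = 3.680 × 163 = 599.84.
Efficiency loss = (3.680 − 1) × 163 = 436.84.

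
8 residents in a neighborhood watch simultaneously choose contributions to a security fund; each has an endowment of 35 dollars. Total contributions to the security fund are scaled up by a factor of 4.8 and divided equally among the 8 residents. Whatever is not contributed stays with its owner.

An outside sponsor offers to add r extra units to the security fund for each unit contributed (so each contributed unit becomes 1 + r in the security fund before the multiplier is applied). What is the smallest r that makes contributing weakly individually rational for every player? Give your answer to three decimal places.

0.667

With matching at rate r, one contributed unit becomes (1 + r) in the security fund and returns 4.8 × (1 + r) / 8 to the contributor.
Setting this equal to 1: 1 + r = 8/4.8 = 1.6667.
So the minimum matching rate is r = 1.6667 − 1 = 0.667.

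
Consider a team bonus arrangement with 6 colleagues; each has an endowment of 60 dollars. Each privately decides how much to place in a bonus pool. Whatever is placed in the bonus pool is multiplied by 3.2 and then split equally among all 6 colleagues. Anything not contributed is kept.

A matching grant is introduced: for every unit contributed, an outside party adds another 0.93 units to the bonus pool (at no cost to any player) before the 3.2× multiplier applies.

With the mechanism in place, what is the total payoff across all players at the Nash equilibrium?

2223.36 dollars

With the mechanism, a contributed unit returns 3.2 × 1.93 / 6 = 1.0293 per unit of net cost to the contributor — now above 1 — so contributing fully is weakly dominant for every player.
So the Nash equilibrium is full contribution by all 6; the group earns 3.2 × 1.93 × 360 = 2223.36.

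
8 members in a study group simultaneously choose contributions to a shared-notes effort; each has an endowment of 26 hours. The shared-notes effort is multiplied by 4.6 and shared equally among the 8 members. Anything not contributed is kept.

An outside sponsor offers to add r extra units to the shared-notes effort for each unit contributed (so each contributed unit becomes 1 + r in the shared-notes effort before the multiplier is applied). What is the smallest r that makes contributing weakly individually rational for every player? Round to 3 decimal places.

With matching at rate r, one contributed unit becomes (1 + r) in the shared-notes effort and returns 4.6 × (1 + r) / 8 to the contributor.
Setting this equal to 1: 1 + r = 8/4.6 = 1.7391.
So the minimum matching rate is r = 1.7391 − 1 = 0.739.

0.739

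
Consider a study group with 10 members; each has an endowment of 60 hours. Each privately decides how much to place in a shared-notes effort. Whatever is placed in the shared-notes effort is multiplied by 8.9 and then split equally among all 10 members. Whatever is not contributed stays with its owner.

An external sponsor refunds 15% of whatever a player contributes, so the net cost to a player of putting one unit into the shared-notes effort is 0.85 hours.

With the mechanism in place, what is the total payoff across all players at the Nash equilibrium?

With the mechanism, a contributed unit returns (8.9/10) / 0.85 = 1.0471 per unit of net cost to the contributor — now above 1 — so contributing fully is weakly dominant for every player.
At the Nash equilibrium everyone contributes 60. Group total payoff = 10 × (60 × 0.15 + 8.9 × 60) = 5430.00.

5430.00 hours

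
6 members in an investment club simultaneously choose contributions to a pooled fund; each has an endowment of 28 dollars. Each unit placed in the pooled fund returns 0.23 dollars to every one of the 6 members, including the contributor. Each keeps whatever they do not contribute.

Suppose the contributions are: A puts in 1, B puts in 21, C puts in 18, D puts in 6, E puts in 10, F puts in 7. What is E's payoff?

Total contributed: 1 + 21 + 18 + 6 + 10 + 7 = 63.
Each receives 0.23 × 63 = 14.49 from the pooled fund.
E keeps 28 − 10 = 18, so E's payoff is 18 + 14.49 = 32.49.

32.49 dollars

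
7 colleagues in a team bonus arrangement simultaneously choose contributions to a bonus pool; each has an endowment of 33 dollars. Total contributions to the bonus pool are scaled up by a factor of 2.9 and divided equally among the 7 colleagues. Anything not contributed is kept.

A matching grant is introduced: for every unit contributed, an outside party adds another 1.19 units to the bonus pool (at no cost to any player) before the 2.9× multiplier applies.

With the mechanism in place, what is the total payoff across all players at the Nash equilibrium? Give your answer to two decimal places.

231.00 dollars

The effective private return is 2.9 × 2.19 / 7 = 0.9073, which is still under 1, so the mechanism doesn't change anyone's dominant strategy: zero contribution.
At the Nash equilibrium no one contributes; group total payoff = 7 × 33 = 231.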